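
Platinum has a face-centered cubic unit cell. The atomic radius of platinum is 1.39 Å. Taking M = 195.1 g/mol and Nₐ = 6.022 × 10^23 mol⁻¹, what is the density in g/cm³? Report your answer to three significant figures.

In an FCC lattice, atoms touch along the face diagonal, so √2·a = 4r, giving a = 3.932 Å = 3.932 × 10^-8 cm.
With Z = 4, ρ = Z·M/(N_A·a³) = 4 × 195.1 / (6.022 × 10²³ × 6.077 × 10^-23) = 21.33 g/cm³.

21.3 g/cm³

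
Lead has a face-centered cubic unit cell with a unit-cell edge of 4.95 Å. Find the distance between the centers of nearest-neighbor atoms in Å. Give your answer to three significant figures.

In an FCC structure, atoms touch along the face diagonal, so √2·a = 4r; the nearest-neighbor distance equals 2r = 0.7071·a.
d = 0.7071 × 4.95 = 3.50 Å.

3.50 Å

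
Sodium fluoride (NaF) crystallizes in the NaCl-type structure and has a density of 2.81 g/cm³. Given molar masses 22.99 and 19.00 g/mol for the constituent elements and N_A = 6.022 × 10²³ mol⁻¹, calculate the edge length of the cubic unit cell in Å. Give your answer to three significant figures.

4.63 Å

M(NaF) = 41.99 g/mol; Z = 4 formula units per cell.
a³ = Z·M/(N_A·ρ) = 4 × 41.99 / (6.022 × 10²³ × 2.81) = 9.926 × 10^-23 cm³, so a = 4.630 × 10^-8 cm = 4.63 Å.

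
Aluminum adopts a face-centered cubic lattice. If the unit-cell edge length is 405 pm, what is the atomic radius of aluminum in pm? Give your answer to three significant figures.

In an FCC lattice, atoms touch along the face diagonal, so √2·a = 4r.
r = √2·a/4 = 1.4142 × 405 / 4 = 143 pm.

143 pm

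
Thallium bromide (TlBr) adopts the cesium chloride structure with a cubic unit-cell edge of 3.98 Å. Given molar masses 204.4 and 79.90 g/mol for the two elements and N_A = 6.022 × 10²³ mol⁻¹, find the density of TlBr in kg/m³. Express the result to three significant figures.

7490 kg/m³

The cesium chloride structure contains Z = 1 formula unit per cell; M(TlBr) = 204.4 + 79.90 = 284.3 g/mol.
a³ = (3.980 × 10^-8 cm)³ = 6.304 × 10^-23 cm³.
ρ = 1 × 284.3 / (6.022 × 10²³ × 6.304 × 10^-23) = 7.488 g/cm³ = 7490 kg/m³.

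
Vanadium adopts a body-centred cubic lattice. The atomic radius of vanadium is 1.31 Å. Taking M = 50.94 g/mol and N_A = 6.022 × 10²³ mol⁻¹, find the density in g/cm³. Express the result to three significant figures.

In a BCC lattice, atoms touch along the body diagonal, so √3·a = 4r, giving a = 3.025 Å = 3.025 × 10^-8 cm.
With Z = 2, ρ = Z·M/(N_A·a³) = 2 × 50.94 / (6.022 × 10²³ × 2.769 × 10^-23) = 6.110 g/cm³.

6.11 g/cm³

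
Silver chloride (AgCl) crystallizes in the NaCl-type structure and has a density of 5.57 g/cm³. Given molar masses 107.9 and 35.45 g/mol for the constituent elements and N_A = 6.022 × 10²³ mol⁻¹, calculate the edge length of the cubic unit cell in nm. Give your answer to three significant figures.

M(AgCl) = 143.35 g/mol; Z = 4 formula units per cell.
a³ = Z·M/(N_A·ρ) = 4 × 143.35 / (6.022 × 10²³ × 5.57) = 1.709 × 10^-22 cm³, so a = 5.550 × 10^-8 cm = 0.555 nm.

0.555 nm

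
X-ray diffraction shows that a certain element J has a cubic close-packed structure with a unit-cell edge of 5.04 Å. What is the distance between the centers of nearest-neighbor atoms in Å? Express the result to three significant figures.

In an FCC structure, atoms touch along the face diagonal, so √2·a = 4r; the nearest-neighbor distance equals 2r = 0.7071·a.
d = 0.7071 × 5.04 = 3.56 Å.

3.56 Å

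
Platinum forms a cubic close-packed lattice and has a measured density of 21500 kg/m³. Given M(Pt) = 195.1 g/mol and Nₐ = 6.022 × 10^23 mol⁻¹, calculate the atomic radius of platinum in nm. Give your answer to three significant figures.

For an FCC cell (Z = 4), a³ = Z·M/(N_A·ρ) = 4 × 195.1 / (6.022 × 10²³ × 21.50) = 6.028 × 10^-23 cm³, so a = 3.921 × 10^-8 cm = 0.3921 nm.
Atoms touch along the face diagonal, so √2·a = 4r, so r = 0.3536 × a = 0.139 nm.

0.139 nm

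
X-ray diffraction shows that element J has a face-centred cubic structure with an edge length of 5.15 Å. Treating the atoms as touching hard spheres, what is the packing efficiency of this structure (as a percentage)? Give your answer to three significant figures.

In an FCC lattice atoms touch along the face diagonal, so √2·a = 4r, so r = 0.3536a = 1.821 Å.
Packing fraction = Z·(4/3)πr³ / a³ = 4 × (4/3)π × (1.821)³ / (5.15)³ = 0.7405 = 74.0%.

74.0%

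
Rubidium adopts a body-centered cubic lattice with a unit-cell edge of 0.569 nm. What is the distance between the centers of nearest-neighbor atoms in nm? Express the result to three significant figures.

0.493 nm

In a BCC structure, atoms touch along the body diagonal, so √3·a = 4r; the nearest-neighbor distance equals 2r = 0.8660·a.
d = 0.8660 × 0.569 = 0.493 nm.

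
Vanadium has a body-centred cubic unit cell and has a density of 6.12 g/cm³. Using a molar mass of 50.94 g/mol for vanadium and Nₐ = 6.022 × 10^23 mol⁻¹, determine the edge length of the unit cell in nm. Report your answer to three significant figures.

With Z = 2 atoms per BCC cell, a³ = Z·M/(N_A·ρ) = 2 × 50.94 / (6.022 × 10²³ × 6.120 g/cm³) = 2.764 × 10^-23 cm³.
a = (2.764 × 10^-23)^(1/3) = 3.024 × 10^-8 cm = 0.302 nm.

0.302 nm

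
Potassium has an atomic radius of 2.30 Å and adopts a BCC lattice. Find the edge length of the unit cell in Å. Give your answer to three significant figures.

In a BCC lattice, atoms touch along the body diagonal, so √3·a = 4r.
a = 4r/√3 = 4 × 2.30 / 1.7321 = 5.31 Å.

5.31 Å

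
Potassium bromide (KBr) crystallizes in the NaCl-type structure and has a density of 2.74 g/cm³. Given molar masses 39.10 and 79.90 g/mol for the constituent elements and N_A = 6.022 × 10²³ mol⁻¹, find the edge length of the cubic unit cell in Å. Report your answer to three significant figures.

M(KBr) = 119.0 g/mol; Z = 4 formula units per cell.
a³ = Z·M/(N_A·ρ) = 4 × 119.0 / (6.022 × 10²³ × 2.74) = 2.885 × 10^-22 cm³, so a = 6.608 × 10^-8 cm = 6.61 Å.

6.61 Å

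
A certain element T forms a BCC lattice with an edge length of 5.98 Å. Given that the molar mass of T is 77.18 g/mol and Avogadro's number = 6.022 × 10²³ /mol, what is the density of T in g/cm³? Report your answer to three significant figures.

1.20 g/cm³

A BCC unit cell contains Z = 2 atoms.
Cell volume: a³ = (5.98 Å)³ = (5.980 × 10^-8 cm)³ = 2.138 × 10^-22 cm³.
ρ = Z·M/(N_A·a³) = 2 × 77.18 / (6.022 × 10²³ × 2.138 × 10^-22) = 1.199 g/cm³.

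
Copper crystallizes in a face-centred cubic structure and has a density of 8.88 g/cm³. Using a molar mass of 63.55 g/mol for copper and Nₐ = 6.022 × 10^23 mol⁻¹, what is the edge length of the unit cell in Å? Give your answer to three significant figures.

3.62 Å

With Z = 4 atoms per FCC cell, a³ = Z·M/(N_A·ρ) = 4 × 63.55 / (6.022 × 10²³ × 8.880 g/cm³) = 4.754 × 10^-23 cm³.
a = (4.754 × 10^-23)^(1/3) = 3.622 × 10^-8 cm = 3.62 Å.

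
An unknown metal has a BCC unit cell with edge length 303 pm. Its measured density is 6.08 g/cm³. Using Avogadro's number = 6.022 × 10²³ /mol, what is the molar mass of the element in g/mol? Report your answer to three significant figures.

50.9 g/mol

A BCC cell has Z = 2 atoms; a = 3.030 × 10^-8 cm.
M = ρ·N_A·a³/Z = 6.08 × 6.022 × 10²³ × 2.782 × 10^-23 / 2 = 50.9 g/mol.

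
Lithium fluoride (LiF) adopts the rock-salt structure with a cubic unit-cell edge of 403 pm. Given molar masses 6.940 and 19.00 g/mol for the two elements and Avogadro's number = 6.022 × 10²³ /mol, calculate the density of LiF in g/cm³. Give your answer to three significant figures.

The rock-salt structure contains Z = 4 formula units per cell; M(LiF) = 6.940 + 19.00 = 25.94 g/mol.
a³ = (4.030 × 10^-8 cm)³ = 6.545 × 10^-23 cm³.
ρ = 4 × 25.94 / (6.022 × 10²³ × 6.545 × 10^-23) = 2.633 g/cm³.

2.63 g/cm³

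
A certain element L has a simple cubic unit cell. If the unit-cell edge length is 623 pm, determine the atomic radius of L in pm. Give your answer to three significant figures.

312 pm

In a simple cubic lattice, atoms touch along the cell edge, so a = 2r.
r = a/2 = 623/2 = 312 pm.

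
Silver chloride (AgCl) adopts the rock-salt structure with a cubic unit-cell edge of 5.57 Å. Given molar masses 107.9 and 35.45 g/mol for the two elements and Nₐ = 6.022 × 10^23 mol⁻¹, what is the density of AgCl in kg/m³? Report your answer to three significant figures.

The rock-salt structure contains Z = 4 formula units per cell; M(AgCl) = 107.9 + 35.45 = 143.35 g/mol.
a³ = (5.570 × 10^-8 cm)³ = 1.728 × 10^-22 cm³.
ρ = 4 × 143.35 / (6.022 × 10²³ × 1.728 × 10^-22) = 5.510 g/cm³ = 5510 kg/m³.

5510 kg/m³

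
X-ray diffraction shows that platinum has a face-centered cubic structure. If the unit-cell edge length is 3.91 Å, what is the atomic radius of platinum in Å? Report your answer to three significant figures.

1.38 Å

In an FCC lattice, atoms touch along the face diagonal, so √2·a = 4r.
r = √2·a/4 = 1.4142 × 3.91 / 4 = 1.38 Å.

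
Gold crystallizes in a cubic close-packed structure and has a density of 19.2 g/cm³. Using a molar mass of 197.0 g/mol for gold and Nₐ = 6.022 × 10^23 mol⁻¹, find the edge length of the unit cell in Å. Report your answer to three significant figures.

With Z = 4 atoms per FCC cell, a³ = Z·M/(N_A·ρ) = 4 × 197.0 / (6.022 × 10²³ × 19.20 g/cm³) = 6.815 × 10^-23 cm³.
a = (6.815 × 10^-23)^(1/3) = 4.085 × 10^-8 cm = 4.08 Å.

4.08 Å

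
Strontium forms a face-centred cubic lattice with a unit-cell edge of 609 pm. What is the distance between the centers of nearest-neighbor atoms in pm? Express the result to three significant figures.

431 pm

In an FCC structure, atoms touch along the face diagonal, so √2·a = 4r; the nearest-neighbor distance equals 2r = 0.7071·a.
d = 0.7071 × 609 = 431 pm.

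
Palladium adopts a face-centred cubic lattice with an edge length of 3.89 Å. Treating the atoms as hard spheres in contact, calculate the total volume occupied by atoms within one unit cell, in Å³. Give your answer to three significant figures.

In an FCC lattice atoms touch along the face diagonal, so √2·a = 4r, so r = 0.3536a = 1.375 Å.
V_atoms = Z × (4/3)πr³ = 4 × (4/3)π × (1.375)³ = 43.6 Å³.

43.6 Å³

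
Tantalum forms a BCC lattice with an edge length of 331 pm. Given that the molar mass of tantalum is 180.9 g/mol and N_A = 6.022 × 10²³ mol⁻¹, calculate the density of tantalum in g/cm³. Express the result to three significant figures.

A BCC unit cell contains Z = 2 atoms.
Cell volume: a³ = (331 pm)³ = (3.310 × 10^-8 cm)³ = 3.626 × 10^-23 cm³.
ρ = Z·M/(N_A·a³) = 2 × 180.9 / (6.022 × 10²³ × 3.626 × 10^-23) = 16.57 g/cm³.

16.6 g/cm³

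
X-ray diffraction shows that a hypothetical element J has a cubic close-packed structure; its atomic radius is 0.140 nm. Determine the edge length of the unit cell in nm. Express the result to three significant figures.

In an FCC lattice, atoms touch along the face diagonal, so √2·a = 4r.
a = 4r/√2 = 4 × 0.140 / 1.4142 = 0.396 nm.

0.396 nm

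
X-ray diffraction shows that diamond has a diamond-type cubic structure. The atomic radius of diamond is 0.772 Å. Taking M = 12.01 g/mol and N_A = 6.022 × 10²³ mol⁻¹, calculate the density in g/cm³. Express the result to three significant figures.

3.52 g/cm³

In a diamond cubic lattice, nearest neighbors lie along the body diagonal with √3·a = 8r, giving a = 3.566 Å = 3.566 × 10^-8 cm.
With Z = 8, ρ = Z·M/(N_A·a³) = 8 × 12.01 / (6.022 × 10²³ × 4.534 × 10^-23) = 3.519 g/cm³.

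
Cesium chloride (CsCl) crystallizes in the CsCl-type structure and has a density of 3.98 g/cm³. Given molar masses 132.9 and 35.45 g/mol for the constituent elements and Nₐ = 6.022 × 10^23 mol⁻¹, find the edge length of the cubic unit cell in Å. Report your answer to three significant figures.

M(CsCl) = 168.35 g/mol; Z = 1 formula unit per cell.
a³ = Z·M/(N_A·ρ) = 1 × 168.35 / (6.022 × 10²³ × 3.98) = 7.024 × 10^-23 cm³, so a = 4.126 × 10^-8 cm = 4.13 Å.

4.13 Å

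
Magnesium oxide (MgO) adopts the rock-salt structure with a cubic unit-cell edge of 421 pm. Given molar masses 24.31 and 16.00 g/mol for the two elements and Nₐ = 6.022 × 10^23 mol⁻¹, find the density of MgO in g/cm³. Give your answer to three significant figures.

3.59 g/cm³

The rock-salt structure contains Z = 4 formula units per cell; M(MgO) = 24.31 + 16.00 = 40.31 g/mol.
a³ = (4.210 × 10^-8 cm)³ = 7.462 × 10^-23 cm³.
ρ = 4 × 40.31 / (6.022 × 10²³ × 7.462 × 10^-23) = 3.588 g/cm³.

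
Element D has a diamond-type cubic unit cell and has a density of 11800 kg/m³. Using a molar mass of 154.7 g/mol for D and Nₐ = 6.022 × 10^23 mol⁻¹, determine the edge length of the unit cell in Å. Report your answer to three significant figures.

With Z = 8 atoms per diamond cubic cell, a³ = Z·M/(N_A·ρ) = 8 × 154.7 / (6.022 × 10²³ × 11.80 g/cm³) = 1.742 × 10^-22 cm³.
a = (1.742 × 10^-22)^(1/3) = 5.585 × 10^-8 cm = 5.58 Å.

5.58 Å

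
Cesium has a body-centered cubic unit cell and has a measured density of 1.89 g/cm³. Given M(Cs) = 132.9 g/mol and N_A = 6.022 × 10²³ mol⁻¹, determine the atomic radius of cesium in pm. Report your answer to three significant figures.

For a BCC cell (Z = 2), a³ = Z·M/(N_A·ρ) = 2 × 132.9 / (6.022 × 10²³ × 1.890) = 2.335 × 10^-22 cm³, so a = 6.158 × 10^-8 cm = 615.8 pm.
Atoms touch along the body diagonal, so √3·a = 4r, so r = 0.4330 × a = 267 pm.

267 pm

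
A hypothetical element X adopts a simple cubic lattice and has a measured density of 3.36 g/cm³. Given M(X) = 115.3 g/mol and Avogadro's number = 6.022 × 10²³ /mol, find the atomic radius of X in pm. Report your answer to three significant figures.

For a simple cubic cell (Z = 1), a³ = Z·M/(N_A·ρ) = 1 × 115.3 / (6.022 × 10²³ × 3.360) = 5.698 × 10^-23 cm³, so a = 3.848 × 10^-8 cm = 384.8 pm.
Atoms touch along the cell edge, so a = 2r, so r = 0.5000 × a = 192 pm.

192 pm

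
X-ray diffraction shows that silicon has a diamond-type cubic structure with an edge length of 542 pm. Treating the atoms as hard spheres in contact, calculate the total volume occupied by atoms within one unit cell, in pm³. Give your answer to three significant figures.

In a diamond cubic lattice nearest neighbors lie along the body diagonal with √3·a = 8r, so r = 0.2165a = 117.3 pm.
V_atoms = Z × (4/3)πr³ = 8 × (4/3)π × (117.3)³ = 5.41 × 10^7 pm³.

5.41 × 10^7 pm³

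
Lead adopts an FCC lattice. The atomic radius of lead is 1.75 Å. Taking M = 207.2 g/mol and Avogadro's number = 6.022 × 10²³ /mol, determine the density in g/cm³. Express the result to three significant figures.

11.3 g/cm³

In an FCC lattice, atoms touch along the face diagonal, so √2·a = 4r, giving a = 4.950 Å = 4.950 × 10^-8 cm.
With Z = 4, ρ = Z·M/(N_A·a³) = 4 × 207.2 / (6.022 × 10²³ × 1.213 × 10^-22) = 11.35 g/cm³.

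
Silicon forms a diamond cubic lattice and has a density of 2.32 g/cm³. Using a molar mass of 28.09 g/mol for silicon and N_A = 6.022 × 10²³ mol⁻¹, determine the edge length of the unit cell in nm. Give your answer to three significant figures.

With Z = 8 atoms per diamond cubic cell, a³ = Z·M/(N_A·ρ) = 8 × 28.09 / (6.022 × 10²³ × 2.320 g/cm³) = 1.608 × 10^-22 cm³.
a = (1.608 × 10^-22)^(1/3) = 5.438 × 10^-8 cm = 0.544 nm.

0.544 nm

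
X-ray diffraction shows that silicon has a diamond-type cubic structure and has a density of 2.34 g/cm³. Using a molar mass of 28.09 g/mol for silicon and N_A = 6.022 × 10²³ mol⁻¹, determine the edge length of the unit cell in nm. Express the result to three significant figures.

0.542 nm

With Z = 8 atoms per diamond cubic cell, a³ = Z·M/(N_A·ρ) = 8 × 28.09 / (6.022 × 10²³ × 2.340 g/cm³) = 1.595 × 10^-22 cm³.
a = (1.595 × 10^-22)^(1/3) = 5.423 × 10^-8 cm = 0.542 nm.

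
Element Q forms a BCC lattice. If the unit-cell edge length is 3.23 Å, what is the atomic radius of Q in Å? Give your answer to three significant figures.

1.40 Å

In a BCC lattice, atoms touch along the body diagonal, so √3·a = 4r.
r = √3·a/4 = 1.7321 × 3.23 / 4 = 1.40 Å.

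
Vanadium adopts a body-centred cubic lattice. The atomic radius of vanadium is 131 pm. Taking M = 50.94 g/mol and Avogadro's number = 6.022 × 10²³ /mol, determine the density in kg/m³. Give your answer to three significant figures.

6110 kg/m³

In a BCC lattice, atoms touch along the body diagonal, so √3·a = 4r, giving a = 302.5 pm = 3.025 × 10^-8 cm.
With Z = 2, ρ = Z·M/(N_A·a³) = 2 × 50.94 / (6.022 × 10²³ × 2.769 × 10^-23) = 6.110 g/cm³ = 6110 kg/m³.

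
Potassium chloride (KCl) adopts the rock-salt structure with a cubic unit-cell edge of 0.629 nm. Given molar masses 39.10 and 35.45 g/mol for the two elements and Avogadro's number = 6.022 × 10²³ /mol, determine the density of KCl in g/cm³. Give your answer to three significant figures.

1.99 g/cm³

The rock-salt structure contains Z = 4 formula units per cell; M(KCl) = 39.10 + 35.45 = 74.55 g/mol.
a³ = (6.290 × 10^-8 cm)³ = 2.489 × 10^-22 cm³.
ρ = 4 × 74.55 / (6.022 × 10²³ × 2.489 × 10^-22) = 1.990 g/cm³.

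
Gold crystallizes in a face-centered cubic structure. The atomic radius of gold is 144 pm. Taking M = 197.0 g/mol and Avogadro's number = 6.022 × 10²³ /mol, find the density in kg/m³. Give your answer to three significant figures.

In an FCC lattice, atoms touch along the face diagonal, so √2·a = 4r, giving a = 407.3 pm = 4.073 × 10^-8 cm.
With Z = 4, ρ = Z·M/(N_A·a³) = 4 × 197.0 / (6.022 × 10²³ × 6.757 × 10^-23) = 19.37 g/cm³ = 19400 kg/m³.

19400 kg/m³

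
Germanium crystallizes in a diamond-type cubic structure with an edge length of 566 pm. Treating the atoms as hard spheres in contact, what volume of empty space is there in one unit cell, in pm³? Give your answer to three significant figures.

1.20 × 10^8 pm³

In a diamond cubic lattice nearest neighbors lie along the body diagonal with √3·a = 8r, so r = 0.2165a = 122.5 pm.
V_cell = a³ = 1.813 × 10^8 pm³; V_atoms = 8 × (4/3)πr³ = 6.167 × 10^7 pm³.
Empty space = 1.813 × 10^8 − 6.167 × 10^7 = 1.20 × 10^8 pm³.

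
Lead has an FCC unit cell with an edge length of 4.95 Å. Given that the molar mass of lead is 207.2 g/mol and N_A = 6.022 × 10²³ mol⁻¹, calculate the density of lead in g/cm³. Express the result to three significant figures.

11.3 g/cm³

An FCC unit cell contains Z = 4 atoms.
Cell volume: a³ = (4.95 Å)³ = (4.950 × 10^-8 cm)³ = 1.213 × 10^-22 cm³.
ρ = Z·M/(N_A·a³) = 4 × 207.2 / (6.022 × 10²³ × 1.213 × 10^-22) = 11.35 g/cm³.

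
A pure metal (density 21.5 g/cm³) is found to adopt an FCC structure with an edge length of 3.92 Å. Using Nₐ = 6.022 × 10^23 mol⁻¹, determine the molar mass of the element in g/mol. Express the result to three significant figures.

195 g/mol

An FCC cell has Z = 4 atoms; a = 3.920 × 10^-8 cm.
M = ρ·N_A·a³/Z = 21.5 × 6.022 × 10²³ × 6.024 × 10^-23 / 4 = 195 g/mol.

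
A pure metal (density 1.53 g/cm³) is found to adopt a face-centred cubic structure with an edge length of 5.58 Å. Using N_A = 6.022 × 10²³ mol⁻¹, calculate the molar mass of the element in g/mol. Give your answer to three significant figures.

An FCC cell has Z = 4 atoms; a = 5.580 × 10^-8 cm.
M = ρ·N_A·a³/Z = 1.53 × 6.022 × 10²³ × 1.737 × 10^-22 / 4 = 40.0 g/mol.

40.0 g/mol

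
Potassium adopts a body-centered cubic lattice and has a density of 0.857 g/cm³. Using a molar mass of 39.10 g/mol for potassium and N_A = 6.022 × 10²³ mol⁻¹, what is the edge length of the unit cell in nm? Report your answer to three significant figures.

0.533 nm

With Z = 2 atoms per BCC cell, a³ = Z·M/(N_A·ρ) = 2 × 39.10 / (6.022 × 10²³ × 0.8570 g/cm³) = 1.515 × 10^-22 cm³.
a = (1.515 × 10^-22)^(1/3) = 5.331 × 10^-8 cm = 0.533 nm.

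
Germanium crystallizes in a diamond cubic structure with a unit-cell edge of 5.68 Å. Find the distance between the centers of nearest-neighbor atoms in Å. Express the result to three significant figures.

2.46 Å

In a diamond cubic structure, nearest neighbors lie along the body diagonal with √3·a = 8r; the nearest-neighbor distance equals 2r = 0.4330·a.
d = 0.4330 × 5.68 = 2.46 Å.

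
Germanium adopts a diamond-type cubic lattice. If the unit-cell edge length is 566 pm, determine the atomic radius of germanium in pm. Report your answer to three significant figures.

In a diamond cubic lattice, nearest neighbors lie along the body diagonal with √3·a = 8r.
r = √3·a/8 = 1.7321 × 566 / 8 = 123 pm.

123 pm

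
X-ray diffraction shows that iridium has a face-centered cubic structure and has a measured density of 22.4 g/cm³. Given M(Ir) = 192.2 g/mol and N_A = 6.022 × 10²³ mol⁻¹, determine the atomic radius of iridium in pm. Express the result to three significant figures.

For an FCC cell (Z = 4), a³ = Z·M/(N_A·ρ) = 4 × 192.2 / (6.022 × 10²³ × 22.40) = 5.699 × 10^-23 cm³, so a = 3.848 × 10^-8 cm = 384.8 pm.
Atoms touch along the face diagonal, so √2·a = 4r, so r = 0.3536 × a = 136 pm.

136 pm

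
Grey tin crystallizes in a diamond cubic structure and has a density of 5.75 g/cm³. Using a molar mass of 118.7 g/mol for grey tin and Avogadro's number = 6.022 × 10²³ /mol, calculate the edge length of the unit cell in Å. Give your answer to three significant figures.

6.50 Å

With Z = 8 atoms per diamond cubic cell, a³ = Z·M/(N_A·ρ) = 8 × 118.7 / (6.022 × 10²³ × 5.750 g/cm³) = 2.742 × 10^-22 cm³.
a = (2.742 × 10^-22)^(1/3) = 6.497 × 10^-8 cm = 6.50 Å.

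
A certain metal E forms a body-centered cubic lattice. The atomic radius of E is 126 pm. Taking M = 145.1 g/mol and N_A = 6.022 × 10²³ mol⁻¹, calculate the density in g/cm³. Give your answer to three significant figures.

19.6 g/cm³

In a BCC lattice, atoms touch along the body diagonal, so √3·a = 4r, giving a = 291.0 pm = 2.910 × 10^-8 cm.
With Z = 2, ρ = Z·M/(N_A·a³) = 2 × 145.1 / (6.022 × 10²³ × 2.464 × 10^-23) = 19.56 g/cm³.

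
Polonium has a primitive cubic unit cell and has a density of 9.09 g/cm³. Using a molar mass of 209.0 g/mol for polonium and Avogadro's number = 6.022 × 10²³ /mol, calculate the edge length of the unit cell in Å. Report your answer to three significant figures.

3.37 Å

With Z = 1 atom per simple cubic cell, a³ = Z·M/(N_A·ρ) = 1 × 209.0 / (6.022 × 10²³ × 9.090 g/cm³) = 3.818 × 10^-23 cm³.
a = (3.818 × 10^-23)^(1/3) = 3.367 × 10^-8 cm = 3.37 Å.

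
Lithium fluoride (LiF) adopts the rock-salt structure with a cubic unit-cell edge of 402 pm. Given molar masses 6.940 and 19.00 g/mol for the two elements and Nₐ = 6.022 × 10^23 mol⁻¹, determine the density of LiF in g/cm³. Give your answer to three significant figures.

The rock-salt structure contains Z = 4 formula units per cell; M(LiF) = 6.940 + 19.00 = 25.94 g/mol.
a³ = (4.020 × 10^-8 cm)³ = 6.496 × 10^-23 cm³.
ρ = 4 × 25.94 / (6.022 × 10²³ × 6.496 × 10^-23) = 2.652 g/cm³.

2.65 g/cm³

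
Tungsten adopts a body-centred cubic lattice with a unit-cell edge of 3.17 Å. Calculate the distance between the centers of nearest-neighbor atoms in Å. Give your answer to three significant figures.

2.75 Å

In a BCC structure, atoms touch along the body diagonal, so √3·a = 4r; the nearest-neighbor distance equals 2r = 0.8660·a.
d = 0.8660 × 3.17 = 2.75 Å.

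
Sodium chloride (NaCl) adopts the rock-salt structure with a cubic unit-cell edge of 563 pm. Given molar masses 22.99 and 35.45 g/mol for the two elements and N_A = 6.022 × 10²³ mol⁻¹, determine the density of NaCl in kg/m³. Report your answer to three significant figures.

The rock-salt structure contains Z = 4 formula units per cell; M(NaCl) = 22.99 + 35.45 = 58.44 g/mol.
a³ = (5.630 × 10^-8 cm)³ = 1.785 × 10^-22 cm³.
ρ = 4 × 58.44 / (6.022 × 10²³ × 1.785 × 10^-22) = 2.175 g/cm³ = 2180 kg/m³.

2180 kg/m³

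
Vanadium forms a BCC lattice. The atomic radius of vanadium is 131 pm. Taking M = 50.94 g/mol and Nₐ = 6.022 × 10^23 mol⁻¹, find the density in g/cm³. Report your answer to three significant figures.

In a BCC lattice, atoms touch along the body diagonal, so √3·a = 4r, giving a = 302.5 pm = 3.025 × 10^-8 cm.
With Z = 2, ρ = Z·M/(N_A·a³) = 2 × 50.94 / (6.022 × 10²³ × 2.769 × 10^-23) = 6.110 g/cm³.

6.11 g/cm³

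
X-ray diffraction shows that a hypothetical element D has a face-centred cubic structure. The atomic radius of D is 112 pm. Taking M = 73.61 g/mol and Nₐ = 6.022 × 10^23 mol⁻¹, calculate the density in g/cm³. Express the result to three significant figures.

15.4 g/cm³

In an FCC lattice, atoms touch along the face diagonal, so √2·a = 4r, giving a = 316.8 pm = 3.168 × 10^-8 cm.
With Z = 4, ρ = Z·M/(N_A·a³) = 4 × 73.61 / (6.022 × 10²³ × 3.179 × 10^-23) = 15.38 g/cm³.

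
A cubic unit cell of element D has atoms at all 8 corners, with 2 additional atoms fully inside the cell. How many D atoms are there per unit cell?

3

Corner atoms are shared by 8 cells (1/8 each), interior atoms are unshared.
Net atoms = 8 × 1/8 + 2 = 1 + 2 = 3.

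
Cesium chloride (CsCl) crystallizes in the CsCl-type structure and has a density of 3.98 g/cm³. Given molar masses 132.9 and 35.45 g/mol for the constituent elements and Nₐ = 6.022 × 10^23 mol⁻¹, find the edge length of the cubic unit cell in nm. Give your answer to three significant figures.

0.413 nm

M(CsCl) = 168.35 g/mol; Z = 1 formula unit per cell.
a³ = Z·M/(N_A·ρ) = 1 × 168.35 / (6.022 × 10²³ × 3.98) = 7.024 × 10^-23 cm³, so a = 4.126 × 10^-8 cm = 0.413 nm.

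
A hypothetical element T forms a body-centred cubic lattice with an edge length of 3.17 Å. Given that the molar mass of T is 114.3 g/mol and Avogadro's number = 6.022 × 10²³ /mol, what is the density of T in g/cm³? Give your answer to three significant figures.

11.9 g/cm³

A BCC unit cell contains Z = 2 atoms.
Cell volume: a³ = (3.17 Å)³ = (3.170 × 10^-8 cm)³ = 3.186 × 10^-23 cm³.
ρ = Z·M/(N_A·a³) = 2 × 114.3 / (6.022 × 10²³ × 3.186 × 10^-23) = 11.92 g/cm³.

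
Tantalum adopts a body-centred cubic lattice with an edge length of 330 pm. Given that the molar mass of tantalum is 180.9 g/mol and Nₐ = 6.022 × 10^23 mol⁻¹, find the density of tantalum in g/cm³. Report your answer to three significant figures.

A BCC unit cell contains Z = 2 atoms.
Cell volume: a³ = (330 pm)³ = (3.300 × 10^-8 cm)³ = 3.594 × 10^-23 cm³.
ρ = Z·M/(N_A·a³) = 2 × 180.9 / (6.022 × 10²³ × 3.594 × 10^-23) = 16.72 g/cm³.

16.7 g/cm³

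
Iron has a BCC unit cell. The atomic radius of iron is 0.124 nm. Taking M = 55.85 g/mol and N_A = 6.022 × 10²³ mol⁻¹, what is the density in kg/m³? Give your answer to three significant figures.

In a BCC lattice, atoms touch along the body diagonal, so √3·a = 4r, giving a = 0.2864 nm = 2.864 × 10^-8 cm.
With Z = 2, ρ = Z·M/(N_A·a³) = 2 × 55.85 / (6.022 × 10²³ × 2.348 × 10^-23) = 7.899 g/cm³ = 7900 kg/m³.

7900 kg/m³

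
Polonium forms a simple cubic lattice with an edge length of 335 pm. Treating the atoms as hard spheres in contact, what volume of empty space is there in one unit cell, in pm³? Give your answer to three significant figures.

1.79 × 10^7 pm³

In a simple cubic lattice atoms touch along the cell edge, so a = 2r, so r = 0.5000a = 167.5 pm.
V_cell = a³ = 3.760 × 10^7 pm³; V_atoms = 1 × (4/3)πr³ = 1.968 × 10^7 pm³.
Empty space = 3.760 × 10^7 − 1.968 × 10^7 = 1.79 × 10^7 pm³.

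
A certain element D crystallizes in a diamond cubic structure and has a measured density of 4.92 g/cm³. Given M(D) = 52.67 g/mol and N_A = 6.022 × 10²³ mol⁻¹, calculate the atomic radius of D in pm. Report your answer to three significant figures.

For a diamond cubic cell (Z = 8), a³ = Z·M/(N_A·ρ) = 8 × 52.67 / (6.022 × 10²³ × 4.920) = 1.422 × 10^-22 cm³, so a = 5.220 × 10^-8 cm = 522.0 pm.
Nearest neighbors lie along the body diagonal with √3·a = 8r, so r = 0.2165 × a = 113 pm.

113 pm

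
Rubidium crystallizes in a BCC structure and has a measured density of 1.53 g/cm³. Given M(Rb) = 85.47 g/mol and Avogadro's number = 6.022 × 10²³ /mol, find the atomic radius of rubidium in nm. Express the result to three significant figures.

For a BCC cell (Z = 2), a³ = Z·M/(N_A·ρ) = 2 × 85.47 / (6.022 × 10²³ × 1.530) = 1.855 × 10^-22 cm³, so a = 5.703 × 10^-8 cm = 0.5703 nm.
Atoms touch along the body diagonal, so √3·a = 4r, so r = 0.4330 × a = 0.247 nm.

0.247 nm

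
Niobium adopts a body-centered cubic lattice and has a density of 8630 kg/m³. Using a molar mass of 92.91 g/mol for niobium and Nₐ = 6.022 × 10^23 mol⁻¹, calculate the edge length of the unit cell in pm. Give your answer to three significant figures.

With Z = 2 atoms per BCC cell, a³ = Z·M/(N_A·ρ) = 2 × 92.91 / (6.022 × 10²³ × 8.630 g/cm³) = 3.576 × 10^-23 cm³.
a = (3.576 × 10^-23)^(1/3) = 3.294 × 10^-8 cm = 329 pm.

329 pm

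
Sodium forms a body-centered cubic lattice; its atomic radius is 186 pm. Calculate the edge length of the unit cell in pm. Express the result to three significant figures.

430 pm

In a BCC lattice, atoms touch along the body diagonal, so √3·a = 4r.
a = 4r/√3 = 4 × 186 / 1.7321 = 430 pm.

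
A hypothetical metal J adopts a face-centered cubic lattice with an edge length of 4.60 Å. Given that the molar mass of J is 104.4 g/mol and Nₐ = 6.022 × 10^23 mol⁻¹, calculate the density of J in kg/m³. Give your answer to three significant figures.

7120 kg/m³

An FCC unit cell contains Z = 4 atoms.
Cell volume: a³ = (4.60 Å)³ = (4.600 × 10^-8 cm)³ = 9.734 × 10^-23 cm³.
ρ = Z·M/(N_A·a³) = 4 × 104.4 / (6.022 × 10²³ × 9.734 × 10^-23) = 7.124 g/cm³ = 7120 kg/m³.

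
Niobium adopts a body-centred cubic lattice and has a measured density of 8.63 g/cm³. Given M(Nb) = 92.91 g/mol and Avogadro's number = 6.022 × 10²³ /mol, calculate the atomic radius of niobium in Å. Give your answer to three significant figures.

For a BCC cell (Z = 2), a³ = Z·M/(N_A·ρ) = 2 × 92.91 / (6.022 × 10²³ × 8.630) = 3.576 × 10^-23 cm³, so a = 3.294 × 10^-8 cm = 3.294 Å.
Atoms touch along the body diagonal, so √3·a = 4r, so r = 0.4330 × a = 1.43 Å.

1.43 Å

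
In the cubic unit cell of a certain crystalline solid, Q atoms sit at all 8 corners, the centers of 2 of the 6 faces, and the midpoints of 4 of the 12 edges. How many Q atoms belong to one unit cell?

3

Corner atoms are shared by 8 cells (1/8 each), face atoms by 2 (1/2 each), edge atoms by 4 (1/4 each).
Net atoms = 8 × 1/8 + 2 × 1/2 + 4 × 1/4 = 1 + 1 + 1 = 3.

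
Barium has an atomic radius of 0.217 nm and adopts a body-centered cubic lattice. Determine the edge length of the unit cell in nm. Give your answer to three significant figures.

0.501 nm

In a BCC lattice, atoms touch along the body diagonal, so √3·a = 4r.
a = 4r/√3 = 4 × 0.217 / 1.7321 = 0.501 nm.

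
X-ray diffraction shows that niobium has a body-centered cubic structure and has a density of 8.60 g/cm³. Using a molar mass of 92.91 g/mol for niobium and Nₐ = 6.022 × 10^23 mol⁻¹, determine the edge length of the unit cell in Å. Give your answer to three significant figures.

With Z = 2 atoms per BCC cell, a³ = Z·M/(N_A·ρ) = 2 × 92.91 / (6.022 × 10²³ × 8.600 g/cm³) = 3.588 × 10^-23 cm³.
a = (3.588 × 10^-23)^(1/3) = 3.298 × 10^-8 cm = 3.30 Å.

3.30 Å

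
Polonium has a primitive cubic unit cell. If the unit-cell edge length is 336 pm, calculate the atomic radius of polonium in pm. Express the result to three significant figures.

In a simple cubic lattice, atoms touch along the cell edge, so a = 2r.
r = a/2 = 336/2 = 168 pm.

168 pm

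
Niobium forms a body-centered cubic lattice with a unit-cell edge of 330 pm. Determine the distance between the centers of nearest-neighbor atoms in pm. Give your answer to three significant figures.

286 pm

In a BCC structure, atoms touch along the body diagonal, so √3·a = 4r; the nearest-neighbor distance equals 2r = 0.8660·a.
d = 0.8660 × 330 = 286 pm.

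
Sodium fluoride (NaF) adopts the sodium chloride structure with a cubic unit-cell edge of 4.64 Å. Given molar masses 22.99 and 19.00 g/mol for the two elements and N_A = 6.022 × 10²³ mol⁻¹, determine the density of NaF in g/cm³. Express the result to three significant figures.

2.79 g/cm³

The sodium chloride structure contains Z = 4 formula units per cell; M(NaF) = 22.99 + 19.00 = 41.99 g/mol.
a³ = (4.640 × 10^-8 cm)³ = 9.990 × 10^-23 cm³.
ρ = 4 × 41.99 / (6.022 × 10²³ × 9.990 × 10^-23) = 2.792 g/cm³.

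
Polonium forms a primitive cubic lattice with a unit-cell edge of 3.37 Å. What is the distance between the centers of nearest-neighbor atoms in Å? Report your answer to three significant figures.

In a simple cubic structure, atoms touch along the cell edge, so a = 2r; the nearest-neighbor distance equals 2r = 1.000·a.
d = 1.000 × 3.37 = 3.37 Å.

3.37 Å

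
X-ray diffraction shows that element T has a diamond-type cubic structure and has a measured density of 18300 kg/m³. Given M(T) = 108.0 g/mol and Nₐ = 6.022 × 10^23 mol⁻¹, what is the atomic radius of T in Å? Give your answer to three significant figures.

0.927 Å

For a diamond cubic cell (Z = 8), a³ = Z·M/(N_A·ρ) = 8 × 108.0 / (6.022 × 10²³ × 18.30) = 7.840 × 10^-23 cm³, so a = 4.280 × 10^-8 cm = 4.280 Å.
Nearest neighbors lie along the body diagonal with √3·a = 8r, so r = 0.2165 × a = 0.927 Å.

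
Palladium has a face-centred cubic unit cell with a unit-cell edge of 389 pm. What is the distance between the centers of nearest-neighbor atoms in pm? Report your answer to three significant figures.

In an FCC structure, atoms touch along the face diagonal, so √2·a = 4r; the nearest-neighbor distance equals 2r = 0.7071·a.
d = 0.7071 × 389 = 275 pm.

275 pm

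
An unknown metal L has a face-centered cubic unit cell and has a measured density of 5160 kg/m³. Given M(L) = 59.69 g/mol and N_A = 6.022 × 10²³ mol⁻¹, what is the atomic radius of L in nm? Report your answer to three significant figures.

For an FCC cell (Z = 4), a³ = Z·M/(N_A·ρ) = 4 × 59.69 / (6.022 × 10²³ × 5.160) = 7.684 × 10^-23 cm³, so a = 4.251 × 10^-8 cm = 0.4251 nm.
Atoms touch along the face diagonal, so √2·a = 4r, so r = 0.3536 × a = 0.150 nm.

0.150 nm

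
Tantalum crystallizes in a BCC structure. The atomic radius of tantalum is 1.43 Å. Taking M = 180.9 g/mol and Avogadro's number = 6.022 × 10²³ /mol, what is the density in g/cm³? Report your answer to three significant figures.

16.7 g/cm³

In a BCC lattice, atoms touch along the body diagonal, so √3·a = 4r, giving a = 3.302 Å = 3.302 × 10^-8 cm.
With Z = 2, ρ = Z·M/(N_A·a³) = 2 × 180.9 / (6.022 × 10²³ × 3.602 × 10^-23) = 16.68 g/cm³.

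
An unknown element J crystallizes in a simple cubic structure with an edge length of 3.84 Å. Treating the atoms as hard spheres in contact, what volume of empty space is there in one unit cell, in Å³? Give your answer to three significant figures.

27.0 Å³

In a simple cubic lattice atoms touch along the cell edge, so a = 2r, so r = 0.5000a = 1.920 Å.
V_cell = a³ = 56.62 Å³; V_atoms = 1 × (4/3)πr³ = 29.65 Å³.
Empty space = 56.62 − 29.65 = 27.0 Å³.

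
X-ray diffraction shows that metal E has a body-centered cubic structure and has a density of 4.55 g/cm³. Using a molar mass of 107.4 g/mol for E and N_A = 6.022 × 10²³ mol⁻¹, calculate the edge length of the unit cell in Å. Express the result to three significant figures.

With Z = 2 atoms per BCC cell, a³ = Z·M/(N_A·ρ) = 2 × 107.4 / (6.022 × 10²³ × 4.550 g/cm³) = 7.839 × 10^-23 cm³.
a = (7.839 × 10^-23)^(1/3) = 4.280 × 10^-8 cm = 4.28 Å.

4.28 Å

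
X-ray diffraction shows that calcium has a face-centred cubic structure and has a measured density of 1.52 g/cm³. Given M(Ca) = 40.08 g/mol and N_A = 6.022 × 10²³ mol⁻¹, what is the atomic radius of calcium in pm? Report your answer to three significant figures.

198 pm

For an FCC cell (Z = 4), a³ = Z·M/(N_A·ρ) = 4 × 40.08 / (6.022 × 10²³ × 1.520) = 1.751 × 10^-22 cm³, so a = 5.595 × 10^-8 cm = 559.5 pm.
Atoms touch along the face diagonal, so √2·a = 4r, so r = 0.3536 × a = 198 pm.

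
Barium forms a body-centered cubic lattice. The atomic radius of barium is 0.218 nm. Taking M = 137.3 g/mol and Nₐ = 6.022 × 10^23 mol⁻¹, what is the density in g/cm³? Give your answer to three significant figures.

3.57 g/cm³

In a BCC lattice, atoms touch along the body diagonal, so √3·a = 4r, giving a = 0.5034 nm = 5.034 × 10^-8 cm.
With Z = 2, ρ = Z·M/(N_A·a³) = 2 × 137.3 / (6.022 × 10²³ × 1.276 × 10^-22) = 3.573 g/cm³.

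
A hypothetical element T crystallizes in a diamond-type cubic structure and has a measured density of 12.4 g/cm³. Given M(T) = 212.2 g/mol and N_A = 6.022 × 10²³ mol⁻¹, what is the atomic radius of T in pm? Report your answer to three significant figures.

For a diamond cubic cell (Z = 8), a³ = Z·M/(N_A·ρ) = 8 × 212.2 / (6.022 × 10²³ × 12.40) = 2.273 × 10^-22 cm³, so a = 6.103 × 10^-8 cm = 610.3 pm.
Nearest neighbors lie along the body diagonal with √3·a = 8r, so r = 0.2165 × a = 132 pm.

132 pm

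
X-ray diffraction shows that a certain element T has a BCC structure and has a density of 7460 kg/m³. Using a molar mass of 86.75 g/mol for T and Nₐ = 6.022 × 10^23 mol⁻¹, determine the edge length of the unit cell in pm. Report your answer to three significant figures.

338 pm

With Z = 2 atoms per BCC cell, a³ = Z·M/(N_A·ρ) = 2 × 86.75 / (6.022 × 10²³ × 7.460 g/cm³) = 3.862 × 10^-23 cm³.
a = (3.862 × 10^-23)^(1/3) = 3.380 × 10^-8 cm = 338 pm.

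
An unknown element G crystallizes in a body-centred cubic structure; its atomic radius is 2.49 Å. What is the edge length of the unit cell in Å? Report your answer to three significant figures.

In a BCC lattice, atoms touch along the body diagonal, so √3·a = 4r.
a = 4r/√3 = 4 × 2.49 / 1.7321 = 5.75 Å.

5.75 Å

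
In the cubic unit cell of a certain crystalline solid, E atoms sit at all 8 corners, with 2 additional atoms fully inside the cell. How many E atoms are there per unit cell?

3

Corner atoms are shared by 8 cells (1/8 each), interior atoms are unshared.
Net atoms = 8 × 1/8 + 2 = 1 + 2 = 3.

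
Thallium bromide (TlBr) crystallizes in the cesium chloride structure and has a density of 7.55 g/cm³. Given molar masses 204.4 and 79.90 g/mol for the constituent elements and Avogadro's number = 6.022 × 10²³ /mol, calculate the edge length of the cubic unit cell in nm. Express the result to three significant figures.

M(TlBr) = 284.3 g/mol; Z = 1 formula unit per cell.
a³ = Z·M/(N_A·ρ) = 1 × 284.3 / (6.022 × 10²³ × 7.55) = 6.253 × 10^-23 cm³, so a = 3.969 × 10^-8 cm = 0.397 nm.

0.397 nm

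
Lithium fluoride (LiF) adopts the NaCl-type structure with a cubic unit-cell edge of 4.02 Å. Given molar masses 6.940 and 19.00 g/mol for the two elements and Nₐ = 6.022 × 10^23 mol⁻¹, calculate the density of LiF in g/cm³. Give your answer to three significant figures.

The NaCl-type structure contains Z = 4 formula units per cell; M(LiF) = 6.940 + 19.00 = 25.94 g/mol.
a³ = (4.020 × 10^-8 cm)³ = 6.496 × 10^-23 cm³.
ρ = 4 × 25.94 / (6.022 × 10²³ × 6.496 × 10^-23) = 2.652 g/cm³.

2.65 g/cm³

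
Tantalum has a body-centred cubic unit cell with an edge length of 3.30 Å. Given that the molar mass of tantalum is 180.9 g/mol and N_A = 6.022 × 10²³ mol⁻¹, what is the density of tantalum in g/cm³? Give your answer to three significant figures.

16.7 g/cm³

A BCC unit cell contains Z = 2 atoms.
Cell volume: a³ = (3.30 Å)³ = (3.300 × 10^-8 cm)³ = 3.594 × 10^-23 cm³.
ρ = Z·M/(N_A·a³) = 2 × 180.9 / (6.022 × 10²³ × 3.594 × 10^-23) = 16.72 g/cm³.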